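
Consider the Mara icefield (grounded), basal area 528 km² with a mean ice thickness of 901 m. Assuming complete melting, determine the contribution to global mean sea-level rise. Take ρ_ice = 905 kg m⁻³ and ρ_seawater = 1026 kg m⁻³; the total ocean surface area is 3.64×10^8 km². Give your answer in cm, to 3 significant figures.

Mara: ice volume = 528 km² × 901 m = 475.7 km³; 475.7 × (905/1026) = 419.6 km³ of water.
Spread over 3.64×10^14 m² of ocean, Δh = 4.196×10^11 / 3.64×10^14 = 1.15×10^-3 m = 0.115 cm.

≈ 0.115 cm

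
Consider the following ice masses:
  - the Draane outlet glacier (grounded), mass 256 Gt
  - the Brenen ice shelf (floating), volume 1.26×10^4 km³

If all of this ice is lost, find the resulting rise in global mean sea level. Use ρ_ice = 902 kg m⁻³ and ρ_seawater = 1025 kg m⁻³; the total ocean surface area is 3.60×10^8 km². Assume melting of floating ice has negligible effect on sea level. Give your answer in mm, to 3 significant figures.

≈ 0.694 mm

Draane: 256 Gt = 2.560×10^14 kg; dividing by ρ_w = 1025 kg m⁻³ gives 2.498×10^11 m³ of water.
The Brenen ice shelf is floating and already displaces its own weight of water, so its melt adds essentially nothing to sea level.
Total added water ≈ 2.498×10^11 m³ over 3.60×10^14 m² → Δh = 6.94×10^-4 m = 0.694 mm.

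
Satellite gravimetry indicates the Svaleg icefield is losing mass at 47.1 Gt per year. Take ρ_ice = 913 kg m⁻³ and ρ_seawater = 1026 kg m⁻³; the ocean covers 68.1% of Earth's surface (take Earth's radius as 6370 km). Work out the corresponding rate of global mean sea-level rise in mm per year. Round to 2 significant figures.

≈ 0.13 mm/yr

ρ_w = 1026 kg m⁻³. Annual water volume added = 47.1 Gt / ρ_w = 4.710×10^13 kg / 1026 kg m⁻³ = 4.591×10^10 m³.
Δh per year = 4.591×10^10 / 3.47×10^14 = 1.32×10^-4 m = 0.13 mm.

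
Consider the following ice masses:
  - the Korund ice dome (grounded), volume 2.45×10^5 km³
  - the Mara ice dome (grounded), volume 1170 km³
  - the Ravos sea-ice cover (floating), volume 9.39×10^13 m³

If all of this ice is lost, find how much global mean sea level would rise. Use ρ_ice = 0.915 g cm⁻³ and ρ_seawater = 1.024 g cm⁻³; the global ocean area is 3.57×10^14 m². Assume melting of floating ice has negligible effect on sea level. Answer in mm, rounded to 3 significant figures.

Korund: 2.45×10^5 km³ × (915/1024) = 2.189×10^5 km³ of water.
Mara: 1170 km³ × (915/1024) = 1045 km³ of water.
The Ravos sea-ice cover is floating and already displaces its own weight of water, so its melt adds essentially nothing to sea level.
Total added water ≈ 2.200×10^14 m³ over 3.57×10^14 m² → Δh = 0.616 m = 616 mm.

≈ 616 mm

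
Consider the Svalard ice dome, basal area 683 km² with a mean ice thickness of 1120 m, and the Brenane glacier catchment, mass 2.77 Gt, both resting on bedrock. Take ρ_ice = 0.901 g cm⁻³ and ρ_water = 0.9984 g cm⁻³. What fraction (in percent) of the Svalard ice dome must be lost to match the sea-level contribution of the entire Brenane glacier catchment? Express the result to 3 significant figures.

≈ 0.402 %

Equal sea-level rise means equal mass of meltwater, i.e. equal mass of ice lost.
Ice mass of Brenane: 2.770×10^12 kg; ice mass of Svalard: 6.892×10^14 kg.
Fraction required = 2.770×10^12 / 6.892×10^14 = 4.02×10^-3 → 0.402 %.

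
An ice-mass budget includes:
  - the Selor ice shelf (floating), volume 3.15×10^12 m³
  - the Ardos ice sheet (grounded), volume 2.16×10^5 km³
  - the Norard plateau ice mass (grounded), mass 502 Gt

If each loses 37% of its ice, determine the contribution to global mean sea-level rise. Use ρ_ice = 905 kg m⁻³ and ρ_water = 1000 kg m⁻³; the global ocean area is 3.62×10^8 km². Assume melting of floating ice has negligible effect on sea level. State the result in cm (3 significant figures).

The Selor ice shelf is floating and already displaces its own weight of water, so its melt adds essentially nothing to sea level.
Ardos: 0.37 × 2.16×10^5 km³ × (905/1000) = 7.233×10^4 km³ of water.
Norard: 0.37 × 502 Gt = 1.857×10^14 kg; dividing by ρ_w = 1000 kg m⁻³ gives 1.857×10^11 m³ of water.
Total added water ≈ 7.251×10^13 m³ over 3.62×10^14 m² → Δh = 0.200 m = 20.0 cm.

≈ 20.0 cm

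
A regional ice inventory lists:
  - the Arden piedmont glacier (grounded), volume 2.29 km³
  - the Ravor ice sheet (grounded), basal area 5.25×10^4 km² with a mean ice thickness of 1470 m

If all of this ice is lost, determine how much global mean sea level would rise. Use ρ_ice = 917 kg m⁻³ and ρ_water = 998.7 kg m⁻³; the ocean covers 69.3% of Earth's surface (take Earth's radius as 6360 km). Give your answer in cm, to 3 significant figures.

Arden: 2.29 km³ × (917/998.7) = 2.103 km³ of water.
Ravor: ice volume = 5.25×10^4 km² × 1470 m = 7.718×10^4 km³; 7.718×10^4 × (917/998.7) = 7.086×10^4 km³ of water.
Total added water ≈ 7.086×10^13 m³ over 3.52×10^14 m² → Δh = 0.201 m = 20.1 cm.

≈ 20.1 cm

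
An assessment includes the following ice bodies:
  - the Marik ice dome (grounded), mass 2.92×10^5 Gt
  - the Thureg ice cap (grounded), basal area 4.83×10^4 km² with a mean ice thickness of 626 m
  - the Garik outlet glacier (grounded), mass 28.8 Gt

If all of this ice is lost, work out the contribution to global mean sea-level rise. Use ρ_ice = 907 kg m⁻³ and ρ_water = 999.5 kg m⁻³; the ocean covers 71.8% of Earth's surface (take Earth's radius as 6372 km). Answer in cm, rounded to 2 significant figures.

Marik: 2.92×10^5 Gt = 2.920×10^17 kg; dividing by ρ_w = 999.5 kg m⁻³ gives 2.921×10^14 m³ of water.
Thureg: ice volume = 4.83×10^4 km² × 626 m = 3.024×10^4 km³; 3.024×10^4 × (907/999.5) = 2.744×10^4 km³ of water.
Garik: 28.8 Gt = 2.880×10^13 kg; dividing by ρ_w = 999.5 kg m⁻³ gives 2.881×10^10 m³ of water.
Total added water ≈ 3.196×10^14 m³ over 3.66×10^14 m² → Δh = 0.872 m = 87 cm.

≈ 87 cm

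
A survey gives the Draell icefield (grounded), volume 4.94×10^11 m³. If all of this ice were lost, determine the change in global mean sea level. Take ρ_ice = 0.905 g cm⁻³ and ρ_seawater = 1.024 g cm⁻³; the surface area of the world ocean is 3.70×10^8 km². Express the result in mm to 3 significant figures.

≈ 1.18 mm

Draell: 4.94×10^11 m³ × (905/1024) = 4.366×10^11 m³ of water.
Spread over 3.70×10^14 m² of ocean, Δh = 4.366×10^11 / 3.70×10^14 = 1.18×10^-3 m = 1.18 mm.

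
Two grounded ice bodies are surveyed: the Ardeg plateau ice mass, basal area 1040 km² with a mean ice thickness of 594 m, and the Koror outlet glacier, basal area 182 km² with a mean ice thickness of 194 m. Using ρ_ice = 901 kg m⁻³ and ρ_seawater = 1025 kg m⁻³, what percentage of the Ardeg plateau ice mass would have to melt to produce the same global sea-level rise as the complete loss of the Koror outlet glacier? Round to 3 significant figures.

Equal sea-level rise means equal mass of meltwater, i.e. equal mass of ice lost.
Ice mass of Koror: 3.181×10^13 kg; ice mass of Ardeg: 5.566×10^14 kg.
Fraction required = 3.181×10^13 / 5.566×10^14 = 0.0572 → 5.72 %.

≈ 5.72 %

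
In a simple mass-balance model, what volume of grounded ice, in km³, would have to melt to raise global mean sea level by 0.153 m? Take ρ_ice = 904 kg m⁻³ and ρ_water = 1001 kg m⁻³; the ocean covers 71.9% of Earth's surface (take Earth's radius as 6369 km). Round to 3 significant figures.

Required water volume = Δh × A = 0.153 m × 3.67×10^14 m² = 5.608×10^13 m³ = 5.608×10^4 km³.
Ice volume = water volume × ρ_w/ρ_ice = 5.608×10^4 × 1001/904 = 6.21×10^4 km³.

≈ 6.21×10^4 km³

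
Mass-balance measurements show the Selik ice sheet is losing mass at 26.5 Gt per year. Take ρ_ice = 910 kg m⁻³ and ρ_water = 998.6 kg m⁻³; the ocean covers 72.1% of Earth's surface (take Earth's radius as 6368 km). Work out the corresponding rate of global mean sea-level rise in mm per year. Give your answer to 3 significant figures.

ρ_w = 998.6 kg m⁻³. Annual water volume added = 26.5 Gt / ρ_w = 2.650×10^13 kg / 998.6 kg m⁻³ = 2.654×10^10 m³.
Δh per year = 2.654×10^10 / 3.67×10^14 = 7.22×10^-5 m = 0.0722 mm.

≈ 0.0722 mm/yr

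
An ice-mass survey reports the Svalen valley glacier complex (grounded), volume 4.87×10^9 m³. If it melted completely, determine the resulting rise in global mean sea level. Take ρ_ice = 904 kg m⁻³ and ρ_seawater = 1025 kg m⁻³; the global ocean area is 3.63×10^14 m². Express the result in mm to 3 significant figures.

Svalen: 4.87×10^9 m³ × (904/1025) = 4.295×10^9 m³ of water.
Spread over 3.63×10^14 m² of ocean, Δh = 4.295×10^9 / 3.63×10^14 = 1.18×10^-5 m = 0.0118 mm.

≈ 0.0118 mm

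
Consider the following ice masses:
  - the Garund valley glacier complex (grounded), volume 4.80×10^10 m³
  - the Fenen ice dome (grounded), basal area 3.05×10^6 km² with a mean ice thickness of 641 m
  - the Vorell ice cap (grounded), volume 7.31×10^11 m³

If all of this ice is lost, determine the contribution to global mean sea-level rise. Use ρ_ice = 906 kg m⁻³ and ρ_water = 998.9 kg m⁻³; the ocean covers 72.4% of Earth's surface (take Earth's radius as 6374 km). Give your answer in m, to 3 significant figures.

≈ 4.80 m

Garund: 4.80×10^10 m³ × (906/998.9) = 4.354×10^10 m³ of water.
Fenen: ice volume = 3.05×10^6 km² × 641 m = 1.955×10^6 km³; 1.955×10^6 × (906/998.9) = 1.773×10^6 km³ of water.
Vorell: 7.31×10^11 m³ × (906/998.9) = 6.630×10^11 m³ of water.
Total added water ≈ 1.774×10^15 m³ over 3.70×10^14 m² → Δh = 4.80 m.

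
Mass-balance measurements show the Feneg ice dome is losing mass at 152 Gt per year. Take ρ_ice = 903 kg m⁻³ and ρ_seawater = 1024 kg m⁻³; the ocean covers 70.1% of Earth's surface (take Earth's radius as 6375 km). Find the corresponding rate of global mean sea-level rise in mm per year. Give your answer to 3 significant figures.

ρ_w = 1024 kg m⁻³. Annual water volume added = 152 Gt / ρ_w = 1.520×10^14 kg / 1024 kg m⁻³ = 1.484×10^11 m³.
Δh per year = 1.484×10^11 / 3.58×10^14 = 4.15×10^-4 m = 0.415 mm.

≈ 0.415 mm/yr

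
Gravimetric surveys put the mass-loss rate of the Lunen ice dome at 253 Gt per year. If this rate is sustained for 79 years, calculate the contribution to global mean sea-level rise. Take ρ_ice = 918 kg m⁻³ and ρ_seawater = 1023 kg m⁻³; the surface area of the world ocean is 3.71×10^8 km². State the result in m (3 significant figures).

Total mass lost = 253 Gt/yr × 79 yr = 1.999×10^4 Gt = 1.999×10^16 kg.
ρ_w = 1023 kg m⁻³, so water volume = 1.999×10^16 / 1023 = 1.954×10^13 m³.
Δh = 1.954×10^13 / 3.71×10^14 = 0.0527 m.

≈ 0.0527 m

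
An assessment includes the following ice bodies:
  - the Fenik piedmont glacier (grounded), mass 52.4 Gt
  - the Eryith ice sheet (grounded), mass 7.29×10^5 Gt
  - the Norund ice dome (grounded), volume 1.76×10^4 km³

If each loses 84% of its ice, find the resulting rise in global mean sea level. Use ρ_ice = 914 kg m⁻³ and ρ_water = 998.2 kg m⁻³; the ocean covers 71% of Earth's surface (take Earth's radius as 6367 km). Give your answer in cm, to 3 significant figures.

Fenik: 0.84 × 52.4 Gt = 4.402×10^13 kg; dividing by ρ_w = 998.2 kg m⁻³ gives 4.410×10^10 m³ of water.
Eryith: 0.84 × 7.29×10^5 Gt = 6.124×10^17 kg; dividing by ρ_w = 998.2 kg m⁻³ gives 6.135×10^14 m³ of water.
Norund: 0.84 × 1.76×10^4 km³ × (914/998.2) = 1.354×10^4 km³ of water.
Total added water ≈ 6.270×10^14 m³ over 3.62×10^14 m² → Δh = 1.73 m = 173 cm.

≈ 173 cm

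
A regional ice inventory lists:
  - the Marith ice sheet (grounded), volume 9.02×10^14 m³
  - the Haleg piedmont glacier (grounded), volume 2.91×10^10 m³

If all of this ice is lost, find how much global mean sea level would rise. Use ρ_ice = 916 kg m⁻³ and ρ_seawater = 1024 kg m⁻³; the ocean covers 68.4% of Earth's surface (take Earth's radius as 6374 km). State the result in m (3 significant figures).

≈ 2.31 m

Marith: 9.02×10^14 m³ × (916/1024) = 8.069×10^14 m³ of water.
Haleg: 2.91×10^10 m³ × (916/1024) = 2.603×10^10 m³ of water.
Total added water ≈ 8.069×10^14 m³ over 3.49×10^14 m² → Δh = 2.31 m.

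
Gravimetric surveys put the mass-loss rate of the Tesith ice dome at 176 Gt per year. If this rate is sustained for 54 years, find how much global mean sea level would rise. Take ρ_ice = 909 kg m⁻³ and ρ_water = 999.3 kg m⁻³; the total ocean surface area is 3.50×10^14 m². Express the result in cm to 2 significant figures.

Total mass lost = 176 Gt/yr × 54 yr = 9504 Gt = 9.504×10^15 kg.
ρ_w = 999.3 kg m⁻³, so water volume = 9.504×10^15 / 999.3 = 9.511×10^12 m³.
Δh = 9.511×10^12 / 3.50×10^14 = 0.0272 m = 2.7 cm.

≈ 2.7 cm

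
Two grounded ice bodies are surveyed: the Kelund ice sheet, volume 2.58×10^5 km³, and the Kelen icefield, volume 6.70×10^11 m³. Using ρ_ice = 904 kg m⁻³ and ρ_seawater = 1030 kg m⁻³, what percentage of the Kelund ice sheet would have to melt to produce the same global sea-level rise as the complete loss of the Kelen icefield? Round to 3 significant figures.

≈ 0.260 %

Equal sea-level rise means equal mass of meltwater, i.e. equal mass of ice lost.
Ice mass of Kelen: 6.057×10^14 kg; ice mass of Kelund: 2.332×10^17 kg.
Fraction required = 6.057×10^14 / 2.332×10^17 = 2.60×10^-3 → 0.260 %.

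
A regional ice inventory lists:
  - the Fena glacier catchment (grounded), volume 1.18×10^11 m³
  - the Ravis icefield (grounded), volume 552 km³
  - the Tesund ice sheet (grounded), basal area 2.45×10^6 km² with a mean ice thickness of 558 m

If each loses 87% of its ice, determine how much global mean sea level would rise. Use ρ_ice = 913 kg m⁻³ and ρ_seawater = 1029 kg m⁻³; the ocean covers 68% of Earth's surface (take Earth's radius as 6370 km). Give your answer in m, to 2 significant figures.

≈ 3.0 m

Fena: 0.87 × 1.18×10^11 m³ × (913/1029) = 9.109×10^10 m³ of water.
Ravis: 0.87 × 552 km³ × (913/1029) = 426.1 km³ of water.
Tesund: ice volume = 2.45×10^6 km² × 558 m = 1.367×10^6 km³; 0.87 × 1.367×10^6 × (913/1029) = 1.055×10^6 km³ of water.
Total added water ≈ 1.056×10^15 m³ over 3.47×10^14 m² → Δh = 3.05 m.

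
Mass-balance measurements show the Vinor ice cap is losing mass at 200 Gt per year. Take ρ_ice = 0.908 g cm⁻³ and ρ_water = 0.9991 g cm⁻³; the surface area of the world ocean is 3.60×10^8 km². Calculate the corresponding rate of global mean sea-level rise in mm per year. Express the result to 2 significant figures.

≈ 0.56 mm/yr

ρ_w = 0.9991 g cm⁻³ = 999.1 kg m⁻³. Annual water volume added = 200 Gt / ρ_w = 2.000×10^14 kg / 999.1 kg m⁻³ = 2.002×10^11 m³.
Δh per year = 2.002×10^11 / 3.60×10^14 = 5.56×10^-4 m = 0.56 mm.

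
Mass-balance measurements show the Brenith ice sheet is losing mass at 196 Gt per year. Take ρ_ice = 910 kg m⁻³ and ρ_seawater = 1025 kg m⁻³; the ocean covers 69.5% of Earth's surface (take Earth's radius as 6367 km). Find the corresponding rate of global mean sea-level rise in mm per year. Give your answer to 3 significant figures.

≈ 0.540 mm/yr

ρ_w = 1025 kg m⁻³. Annual water volume added = 196 Gt / ρ_w = 1.960×10^14 kg / 1025 kg m⁻³ = 1.912×10^11 m³.
Δh per year = 1.912×10^11 / 3.54×10^14 = 5.40×10^-4 m = 0.540 mm.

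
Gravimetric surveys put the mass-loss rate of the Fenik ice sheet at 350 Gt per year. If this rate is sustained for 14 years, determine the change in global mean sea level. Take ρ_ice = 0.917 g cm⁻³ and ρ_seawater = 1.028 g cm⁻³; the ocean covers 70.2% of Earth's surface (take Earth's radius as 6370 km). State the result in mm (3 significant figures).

≈ 13.3 mm

Total mass lost = 350 Gt/yr × 14 yr = 4900 Gt = 4.900×10^15 kg.
ρ_w = 1.028 g cm⁻³ = 1028 kg m⁻³, so water volume = 4.900×10^15 / 1028 = 4.767×10^12 m³.
Δh = 4.767×10^12 / 3.58×10^14 = 0.0133 m = 13.3 mm.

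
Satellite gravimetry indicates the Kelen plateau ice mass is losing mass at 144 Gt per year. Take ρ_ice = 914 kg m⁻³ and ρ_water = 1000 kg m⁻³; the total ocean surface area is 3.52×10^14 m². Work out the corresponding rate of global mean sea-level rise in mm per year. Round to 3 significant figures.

≈ 0.409 mm/yr

ρ_w = 1000 kg m⁻³. Annual water volume added = 144 Gt / ρ_w = 1.440×10^14 kg / 1000 kg m⁻³ = 1.440×10^11 m³.
Δh per year = 1.440×10^11 / 3.52×10^14 = 4.09×10^-4 m = 0.409 mm.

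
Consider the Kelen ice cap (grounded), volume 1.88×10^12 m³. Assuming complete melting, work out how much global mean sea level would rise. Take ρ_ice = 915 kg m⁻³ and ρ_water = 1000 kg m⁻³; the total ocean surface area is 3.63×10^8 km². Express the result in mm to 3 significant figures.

Kelen: 1.88×10^12 m³ × (915/1000) = 1.720×10^12 m³ of water.
Spread over 3.63×10^14 m² of ocean, Δh = 1.720×10^12 / 3.63×10^14 = 4.74×10^-3 m = 4.74 mm.

≈ 4.74 mm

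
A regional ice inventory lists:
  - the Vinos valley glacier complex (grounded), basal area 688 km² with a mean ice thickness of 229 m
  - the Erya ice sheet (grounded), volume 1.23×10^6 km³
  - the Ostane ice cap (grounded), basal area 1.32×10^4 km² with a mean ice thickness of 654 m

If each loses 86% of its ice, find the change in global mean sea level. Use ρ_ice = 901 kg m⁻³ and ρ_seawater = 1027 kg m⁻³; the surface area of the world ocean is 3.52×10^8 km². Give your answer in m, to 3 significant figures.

≈ 2.66 m

Vinos: ice volume = 688 km² × 229 m = 157.6 km³; 0.86 × 157.6 × (901/1027) = 118.9 km³ of water.
Erya: 0.86 × 1.23×10^6 km³ × (901/1027) = 9.280×10^5 km³ of water.
Ostane: ice volume = 1.32×10^4 km² × 654 m = 8633 km³; 0.86 × 8633 × (901/1027) = 6513 km³ of water.
Total added water ≈ 9.347×10^14 m³ over 3.52×10^14 m² → Δh = 2.66 m.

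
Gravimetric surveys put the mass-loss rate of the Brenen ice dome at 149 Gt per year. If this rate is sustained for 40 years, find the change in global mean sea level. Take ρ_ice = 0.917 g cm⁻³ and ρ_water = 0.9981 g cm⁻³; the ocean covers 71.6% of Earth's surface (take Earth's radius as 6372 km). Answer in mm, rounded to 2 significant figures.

≈ 16 mm

Total mass lost = 149 Gt/yr × 40 yr = 5960 Gt = 5.960×10^15 kg.
ρ_w = 0.9981 g cm⁻³ = 998.1 kg m⁻³, so water volume = 5.960×10^15 / 998.1 = 5.971×10^12 m³.
Δh = 5.971×10^12 / 3.65×10^14 = 0.0163 m = 16 mm.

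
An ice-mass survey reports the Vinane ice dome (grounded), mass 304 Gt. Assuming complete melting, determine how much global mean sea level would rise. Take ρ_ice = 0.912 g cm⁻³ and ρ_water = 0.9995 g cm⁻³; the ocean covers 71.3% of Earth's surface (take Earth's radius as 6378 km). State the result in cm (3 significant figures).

≈ 0.0834 cm

Vinane: 304 Gt = 3.040×10^14 kg; dividing by ρ_w = 0.9995 g cm⁻³ = 999.5 kg m⁻³ gives 3.042×10^11 m³ of water.
Spread over 3.64×10^14 m² of ocean, Δh = 3.042×10^11 / 3.64×10^14 = 8.34×10^-4 m = 0.0834 cm.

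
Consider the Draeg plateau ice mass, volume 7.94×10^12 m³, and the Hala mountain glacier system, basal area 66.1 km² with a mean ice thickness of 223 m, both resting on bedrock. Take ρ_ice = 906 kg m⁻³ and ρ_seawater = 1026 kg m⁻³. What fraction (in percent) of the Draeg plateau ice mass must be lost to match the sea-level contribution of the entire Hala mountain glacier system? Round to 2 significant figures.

Equal sea-level rise means equal mass of meltwater, i.e. equal mass of ice lost.
Ice mass of Hala: 1.335×10^13 kg; ice mass of Draeg: 7.194×10^15 kg.
Fraction required = 1.335×10^13 / 7.194×10^15 = 1.86×10^-3 → 0.19 %.

≈ 0.19 %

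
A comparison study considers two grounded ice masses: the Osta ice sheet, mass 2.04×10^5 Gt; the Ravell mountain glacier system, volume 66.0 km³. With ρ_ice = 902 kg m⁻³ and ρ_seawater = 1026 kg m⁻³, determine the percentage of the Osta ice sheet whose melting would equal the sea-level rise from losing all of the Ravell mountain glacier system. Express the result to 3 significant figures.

≈ 0.0292 %

Equal sea-level rise means equal mass of meltwater, i.e. equal mass of ice lost.
Ice mass of Ravell: 5.953×10^13 kg; ice mass of Osta: 2.040×10^17 kg.
Fraction required = 5.953×10^13 / 2.040×10^17 = 2.92×10^-4 → 0.0292 %.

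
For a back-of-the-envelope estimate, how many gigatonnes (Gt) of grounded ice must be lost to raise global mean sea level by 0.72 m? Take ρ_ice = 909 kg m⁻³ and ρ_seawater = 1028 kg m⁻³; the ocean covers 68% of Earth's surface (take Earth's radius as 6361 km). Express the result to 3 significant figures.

≈ 2.56×10^5 Gt

Required water volume = Δh × A = 0.72 m × 3.46×10^14 m² = 2.489×10^14 m³.
ρ_w = 1028 kg m⁻³, so the mass of water = 2.489×10^14 m³ × 1028 kg m⁻³ = 2.559×10^17 kg = 2.56×10^5 Gt (and the same mass of ice, by conservation).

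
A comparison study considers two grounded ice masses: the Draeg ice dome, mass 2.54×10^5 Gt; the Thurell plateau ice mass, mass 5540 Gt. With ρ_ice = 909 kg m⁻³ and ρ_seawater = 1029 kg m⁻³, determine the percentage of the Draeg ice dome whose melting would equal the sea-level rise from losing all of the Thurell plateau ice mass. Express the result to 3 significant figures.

Equal sea-level rise means equal mass of meltwater, i.e. equal mass of ice lost.
Ice mass of Thurell: 5.540×10^15 kg; ice mass of Draeg: 2.540×10^17 kg.
Fraction required = 5.540×10^15 / 2.540×10^17 = 0.0218 → 2.18 %.

≈ 2.18 %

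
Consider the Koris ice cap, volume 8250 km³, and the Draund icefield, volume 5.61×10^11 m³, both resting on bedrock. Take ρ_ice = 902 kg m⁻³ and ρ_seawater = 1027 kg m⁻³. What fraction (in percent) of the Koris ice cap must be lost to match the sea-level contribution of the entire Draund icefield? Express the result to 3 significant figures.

Equal sea-level rise means equal mass of meltwater, i.e. equal mass of ice lost.
Ice mass of Draund: 5.060×10^14 kg; ice mass of Koris: 7.442×10^15 kg.
Fraction required = 5.060×10^14 / 7.442×10^15 = 0.0680 → 6.80 %.

≈ 6.80 %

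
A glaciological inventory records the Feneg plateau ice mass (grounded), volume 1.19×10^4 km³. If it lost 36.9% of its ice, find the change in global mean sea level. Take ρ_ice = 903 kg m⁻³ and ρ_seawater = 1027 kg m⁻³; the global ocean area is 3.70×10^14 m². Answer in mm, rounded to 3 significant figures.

≈ 10.4 mm

Feneg: 0.369 × 1.19×10^4 km³ × (903/1027) = 3861 km³ of water.
Spread over 3.70×10^14 m² of ocean, Δh = 3.861×10^12 / 3.70×10^14 = 0.0104 m = 10.4 mm.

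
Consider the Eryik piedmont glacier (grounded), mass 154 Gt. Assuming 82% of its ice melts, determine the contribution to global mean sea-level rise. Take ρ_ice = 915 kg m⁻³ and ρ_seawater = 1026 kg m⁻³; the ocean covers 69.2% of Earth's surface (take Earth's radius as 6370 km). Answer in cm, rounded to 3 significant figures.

Eryik: 0.82 × 154 Gt = 1.263×10^14 kg; dividing by ρ_w = 1026 kg m⁻³ gives 1.231×10^11 m³ of water.
Spread over 3.53×10^14 m² of ocean, Δh = 1.231×10^11 / 3.53×10^14 = 3.49×10^-4 m = 0.0349 cm.

≈ 0.0349 cm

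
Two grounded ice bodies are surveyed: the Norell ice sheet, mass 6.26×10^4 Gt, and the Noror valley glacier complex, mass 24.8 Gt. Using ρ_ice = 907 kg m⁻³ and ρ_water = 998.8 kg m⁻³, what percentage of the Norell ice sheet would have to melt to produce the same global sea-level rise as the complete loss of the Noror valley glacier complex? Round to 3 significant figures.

Equal sea-level rise means equal mass of meltwater, i.e. equal mass of ice lost.
Ice mass of Noror: 2.480×10^13 kg; ice mass of Norell: 6.260×10^16 kg.
Fraction required = 2.480×10^13 / 6.260×10^16 = 3.96×10^-4 → 0.0396 %.

≈ 0.0396 %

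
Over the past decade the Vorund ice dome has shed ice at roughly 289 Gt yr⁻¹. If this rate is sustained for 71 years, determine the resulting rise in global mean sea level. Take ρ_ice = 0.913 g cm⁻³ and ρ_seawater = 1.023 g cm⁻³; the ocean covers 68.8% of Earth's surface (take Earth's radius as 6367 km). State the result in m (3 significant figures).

≈ 0.0572 m

Total mass lost = 289 Gt/yr × 71 yr = 2.052×10^4 Gt = 2.052×10^16 kg.
ρ_w = 1.023 g cm⁻³ = 1023 kg m⁻³, so water volume = 2.052×10^16 / 1023 = 2.006×10^13 m³.
Δh = 2.006×10^13 / 3.50×10^14 = 0.0572 m.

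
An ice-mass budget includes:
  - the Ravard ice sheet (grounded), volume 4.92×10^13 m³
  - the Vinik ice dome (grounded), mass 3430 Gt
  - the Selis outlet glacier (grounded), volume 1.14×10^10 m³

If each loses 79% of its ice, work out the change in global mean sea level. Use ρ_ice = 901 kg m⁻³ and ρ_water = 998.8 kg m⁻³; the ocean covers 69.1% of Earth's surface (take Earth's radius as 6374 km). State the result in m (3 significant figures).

Ravard: 0.79 × 4.92×10^13 m³ × (901/998.8) = 3.506×10^13 m³ of water.
Vinik: 0.79 × 3430 Gt = 2.710×10^15 kg; dividing by ρ_w = 998.8 kg m⁻³ gives 2.713×10^12 m³ of water.
Selis: 0.79 × 1.14×10^10 m³ × (901/998.8) = 8.124×10^9 m³ of water.
Total added water ≈ 3.778×10^13 m³ over 3.53×10^14 m² → Δh = 0.107 m.

≈ 0.107 m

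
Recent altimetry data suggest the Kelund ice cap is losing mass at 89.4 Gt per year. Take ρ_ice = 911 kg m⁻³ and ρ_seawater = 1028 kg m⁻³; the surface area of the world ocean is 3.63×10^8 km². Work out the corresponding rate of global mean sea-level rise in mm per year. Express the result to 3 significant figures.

≈ 0.240 mm/yr

ρ_w = 1028 kg m⁻³. Annual water volume added = 89.4 Gt / ρ_w = 8.940×10^13 kg / 1028 kg m⁻³ = 8.696×10^10 m³.
Δh per year = 8.696×10^10 / 3.63×10^14 = 2.40×10^-4 m = 0.240 mm.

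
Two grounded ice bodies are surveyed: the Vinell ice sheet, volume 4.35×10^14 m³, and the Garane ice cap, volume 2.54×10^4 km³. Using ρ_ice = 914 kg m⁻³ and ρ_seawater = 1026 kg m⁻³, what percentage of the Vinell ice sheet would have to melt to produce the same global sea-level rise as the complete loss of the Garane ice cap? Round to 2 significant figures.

Equal sea-level rise means equal mass of meltwater, i.e. equal mass of ice lost.
Ice mass of Garane: 2.322×10^16 kg; ice mass of Vinell: 3.976×10^17 kg.
Fraction required = 2.322×10^16 / 3.976×10^17 = 0.0584 → 5.8 %.

≈ 5.8 %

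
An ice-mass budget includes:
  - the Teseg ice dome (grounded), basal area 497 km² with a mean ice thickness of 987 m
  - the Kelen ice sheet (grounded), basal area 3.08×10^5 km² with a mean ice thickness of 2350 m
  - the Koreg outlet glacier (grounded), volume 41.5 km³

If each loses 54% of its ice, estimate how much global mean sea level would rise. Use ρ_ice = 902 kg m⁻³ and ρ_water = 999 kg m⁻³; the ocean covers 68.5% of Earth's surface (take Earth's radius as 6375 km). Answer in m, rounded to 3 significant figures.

≈ 1.01 m

Teseg: ice volume = 497 km² × 987 m = 490.5 km³; 0.54 × 490.5 × (902/999) = 239.2 km³ of water.
Kelen: ice volume = 3.08×10^5 km² × 2350 m = 7.238×10^5 km³; 0.54 × 7.238×10^5 × (902/999) = 3.529×10^5 km³ of water.
Koreg: 0.54 × 41.5 km³ × (902/999) = 20.23 km³ of water.
Total added water ≈ 3.532×10^14 m³ over 3.50×10^14 m² → Δh = 1.01 m.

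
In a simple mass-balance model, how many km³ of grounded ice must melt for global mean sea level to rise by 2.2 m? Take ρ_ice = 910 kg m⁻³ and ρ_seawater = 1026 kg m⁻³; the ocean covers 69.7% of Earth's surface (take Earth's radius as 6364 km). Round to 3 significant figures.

Required water volume = Δh × A = 2.2 m × 3.55×10^14 m² = 7.804×10^14 m³ = 7.804×10^5 km³.
Ice volume = water volume × ρ_w/ρ_ice = 7.804×10^5 × 1026/910 = 8.80×10^5 km³.

≈ 8.80×10^5 km³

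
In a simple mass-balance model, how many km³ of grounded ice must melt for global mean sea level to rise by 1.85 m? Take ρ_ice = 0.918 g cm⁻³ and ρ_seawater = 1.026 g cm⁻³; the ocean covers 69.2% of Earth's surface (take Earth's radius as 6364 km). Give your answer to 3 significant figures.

≈ 7.28×10^5 km³

Required water volume = Δh × A = 1.85 m × 3.52×10^14 m² = 6.516×10^14 m³ = 6.516×10^5 km³.
Ice volume = water volume × ρ_w/ρ_ice = 6.516×10^5 × 1026/918 = 7.28×10^5 km³.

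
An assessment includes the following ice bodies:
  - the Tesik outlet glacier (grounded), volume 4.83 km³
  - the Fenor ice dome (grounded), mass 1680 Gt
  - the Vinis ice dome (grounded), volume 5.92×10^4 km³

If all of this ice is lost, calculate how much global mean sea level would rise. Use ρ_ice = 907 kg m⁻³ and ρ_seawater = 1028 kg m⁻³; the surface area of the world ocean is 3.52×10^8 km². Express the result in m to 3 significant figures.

≈ 0.153 m

Tesik: 4.83 km³ × (907/1028) = 4.261 km³ of water.
Fenor: 1680 Gt = 1.680×10^15 kg; dividing by ρ_w = 1028 kg m⁻³ gives 1.634×10^12 m³ of water.
Vinis: 5.92×10^4 km³ × (907/1028) = 5.223×10^4 km³ of water.
Total added water ≈ 5.387×10^13 m³ over 3.52×10^14 m² → Δh = 0.153 m.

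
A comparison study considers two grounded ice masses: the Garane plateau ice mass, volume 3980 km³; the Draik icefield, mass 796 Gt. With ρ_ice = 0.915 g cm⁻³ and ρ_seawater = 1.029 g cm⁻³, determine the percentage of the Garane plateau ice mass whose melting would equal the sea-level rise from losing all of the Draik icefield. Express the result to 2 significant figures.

Equal sea-level rise means equal mass of meltwater, i.e. equal mass of ice lost.
Ice mass of Draik: 7.960×10^14 kg; ice mass of Garane: 3.642×10^15 kg.
Fraction required = 7.960×10^14 / 3.642×10^15 = 0.219 → 22 %.

≈ 22 %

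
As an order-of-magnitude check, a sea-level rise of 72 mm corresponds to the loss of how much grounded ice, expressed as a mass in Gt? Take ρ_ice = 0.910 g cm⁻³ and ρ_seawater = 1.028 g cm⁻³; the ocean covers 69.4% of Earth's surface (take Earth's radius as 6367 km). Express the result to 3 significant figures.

Required water volume = Δh × A = 0.072 m × 3.54×10^14 m² = 2.545×10^13 m³.
ρ_w = 1.028 g cm⁻³ = 1028 kg m⁻³, so the mass of water = 2.545×10^13 m³ × 1028 kg m⁻³ = 2.617×10^16 kg = 2.62×10^4 Gt (and the same mass of ice, by conservation).

≈ 2.62×10^4 Gt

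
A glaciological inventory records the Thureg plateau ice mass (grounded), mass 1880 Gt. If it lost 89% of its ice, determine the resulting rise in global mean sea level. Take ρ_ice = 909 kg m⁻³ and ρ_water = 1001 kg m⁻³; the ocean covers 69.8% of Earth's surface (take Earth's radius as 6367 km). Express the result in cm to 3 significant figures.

≈ 0.470 cm

Thureg: 0.89 × 1880 Gt = 1.673×10^15 kg; dividing by ρ_w = 1001 kg m⁻³ gives 1.672×10^12 m³ of water.
Spread over 3.56×10^14 m² of ocean, Δh = 1.672×10^12 / 3.56×10^14 = 4.70×10^-3 m = 0.470 cm.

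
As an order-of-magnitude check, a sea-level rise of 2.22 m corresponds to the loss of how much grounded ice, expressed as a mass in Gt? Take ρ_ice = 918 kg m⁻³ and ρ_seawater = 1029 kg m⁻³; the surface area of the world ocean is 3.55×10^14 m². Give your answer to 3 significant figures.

≈ 8.11×10^5 Gt

Required water volume = Δh × A = 2.22 m × 3.55×10^14 m² = 7.881×10^14 m³.
ρ_w = 1029 kg m⁻³, so the mass of water = 7.881×10^14 m³ × 1029 kg m⁻³ = 8.110×10^17 kg = 8.11×10^5 Gt (and the same mass of ice, by conservation).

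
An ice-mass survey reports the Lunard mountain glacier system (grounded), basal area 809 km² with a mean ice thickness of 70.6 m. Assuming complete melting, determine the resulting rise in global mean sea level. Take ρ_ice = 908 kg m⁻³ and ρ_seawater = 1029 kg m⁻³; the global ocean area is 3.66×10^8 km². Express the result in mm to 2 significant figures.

≈ 0.14 mm

Lunard: ice volume = 809 km² × 70.6 m = 57.12 km³; 57.12 × (908/1029) = 50.40 km³ of water.
Spread over 3.66×10^14 m² of ocean, Δh = 5.040×10^10 / 3.66×10^14 = 1.38×10^-4 m = 0.14 mm.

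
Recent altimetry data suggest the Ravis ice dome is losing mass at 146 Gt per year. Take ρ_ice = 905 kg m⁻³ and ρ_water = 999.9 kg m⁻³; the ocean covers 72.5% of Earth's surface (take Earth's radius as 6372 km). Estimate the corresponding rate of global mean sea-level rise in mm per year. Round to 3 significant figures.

≈ 0.395 mm/yr

ρ_w = 999.9 kg m⁻³. Annual water volume added = 146 Gt / ρ_w = 1.460×10^14 kg / 999.9 kg m⁻³ = 1.460×10^11 m³.
Δh per year = 1.460×10^11 / 3.70×10^14 = 3.95×10^-4 m = 0.395 mm.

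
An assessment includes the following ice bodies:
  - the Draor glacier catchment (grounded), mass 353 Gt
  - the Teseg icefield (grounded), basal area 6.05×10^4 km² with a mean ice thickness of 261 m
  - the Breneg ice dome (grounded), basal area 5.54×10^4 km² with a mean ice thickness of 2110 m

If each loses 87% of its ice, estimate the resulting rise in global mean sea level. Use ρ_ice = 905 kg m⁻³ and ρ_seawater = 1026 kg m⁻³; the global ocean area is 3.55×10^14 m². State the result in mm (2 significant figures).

≈ 290 mm

Draor: 0.87 × 353 Gt = 3.071×10^14 kg; dividing by ρ_w = 1026 kg m⁻³ gives 2.993×10^11 m³ of water.
Teseg: ice volume = 6.05×10^4 km² × 261 m = 1.579×10^4 km³; 0.87 × 1.579×10^4 × (905/1026) = 1.212×10^4 km³ of water.
Breneg: ice volume = 5.54×10^4 km² × 2110 m = 1.169×10^5 km³; 0.87 × 1.169×10^5 × (905/1026) = 8.970×10^4 km³ of water.
Total added water ≈ 1.021×10^14 m³ over 3.55×10^14 m² → Δh = 0.288 m = 290 mm.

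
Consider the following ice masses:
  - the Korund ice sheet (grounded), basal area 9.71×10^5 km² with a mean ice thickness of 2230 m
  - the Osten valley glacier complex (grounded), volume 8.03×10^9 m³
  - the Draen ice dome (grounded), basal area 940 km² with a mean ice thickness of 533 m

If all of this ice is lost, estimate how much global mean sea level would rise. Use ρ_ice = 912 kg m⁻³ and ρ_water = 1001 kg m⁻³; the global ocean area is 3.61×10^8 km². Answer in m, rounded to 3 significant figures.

≈ 5.47 m

Korund: ice volume = 9.71×10^5 km² × 2230 m = 2.165×10^6 km³; 2.165×10^6 × (912/1001) = 1.973×10^6 km³ of water.
Osten: 8.03×10^9 m³ × (912/1001) = 7.316×10^9 m³ of water.
Draen: ice volume = 940 km² × 533 m = 501.0 km³; 501.0 × (912/1001) = 456.5 km³ of water.
Total added water ≈ 1.973×10^15 m³ over 3.61×10^14 m² → Δh = 5.47 m.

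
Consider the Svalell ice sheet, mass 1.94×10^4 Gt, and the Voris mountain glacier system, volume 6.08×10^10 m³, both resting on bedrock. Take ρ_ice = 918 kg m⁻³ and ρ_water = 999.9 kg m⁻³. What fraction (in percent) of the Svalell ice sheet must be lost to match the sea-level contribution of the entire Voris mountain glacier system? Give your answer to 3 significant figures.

≈ 0.288 %

Equal sea-level rise means equal mass of meltwater, i.e. equal mass of ice lost.
Ice mass of Voris: 5.581×10^13 kg; ice mass of Svalell: 1.940×10^16 kg.
Fraction required = 5.581×10^13 / 1.940×10^16 = 2.88×10^-3 → 0.288 %.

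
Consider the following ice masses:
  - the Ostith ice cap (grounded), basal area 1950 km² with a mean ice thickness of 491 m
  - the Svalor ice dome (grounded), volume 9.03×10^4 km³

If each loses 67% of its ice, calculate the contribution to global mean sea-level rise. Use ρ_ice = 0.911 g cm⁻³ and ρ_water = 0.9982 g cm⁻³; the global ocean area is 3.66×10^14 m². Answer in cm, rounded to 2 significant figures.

≈ 15 cm

Ostith: ice volume = 1950 km² × 491 m = 957.5 km³; 0.67 × 957.5 × (911/998.2) = 585.5 km³ of water.
Svalor: 0.67 × 9.03×10^4 km³ × (911/998.2) = 5.522×10^4 km³ of water.
Total added water ≈ 5.580×10^13 m³ over 3.66×10^14 m² → Δh = 0.152 m = 15 cm.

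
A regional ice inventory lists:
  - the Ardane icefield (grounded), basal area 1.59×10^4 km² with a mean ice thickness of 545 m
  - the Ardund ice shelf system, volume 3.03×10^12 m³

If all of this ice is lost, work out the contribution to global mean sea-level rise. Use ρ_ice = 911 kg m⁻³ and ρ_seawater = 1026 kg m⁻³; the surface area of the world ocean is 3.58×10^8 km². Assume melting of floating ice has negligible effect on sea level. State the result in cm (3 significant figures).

≈ 2.15 cm

Ardane: ice volume = 1.59×10^4 km² × 545 m = 8666 km³; 8666 × (911/1026) = 7694 km³ of water.
The Ardund ice shelf system is floating and already displaces its own weight of water, so its melt adds essentially nothing to sea level.
Total added water ≈ 7.694×10^12 m³ over 3.58×10^14 m² → Δh = 0.0215 m = 2.15 cm.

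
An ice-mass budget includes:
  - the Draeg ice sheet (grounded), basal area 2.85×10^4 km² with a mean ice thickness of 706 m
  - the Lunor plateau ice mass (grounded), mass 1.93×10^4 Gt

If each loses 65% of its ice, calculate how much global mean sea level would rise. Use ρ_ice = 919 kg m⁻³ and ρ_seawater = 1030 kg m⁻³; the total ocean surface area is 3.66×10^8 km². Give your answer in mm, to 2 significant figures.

Draeg: ice volume = 2.85×10^4 km² × 706 m = 2.012×10^4 km³; 0.65 × 2.012×10^4 × (919/1030) = 1.167×10^4 km³ of water.
Lunor: 0.65 × 1.93×10^4 Gt = 1.254×10^16 kg; dividing by ρ_w = 1030 kg m⁻³ gives 1.218×10^13 m³ of water.
Total added water ≈ 2.385×10^13 m³ over 3.66×10^14 m² → Δh = 0.0652 m = 65 mm.

≈ 65 mm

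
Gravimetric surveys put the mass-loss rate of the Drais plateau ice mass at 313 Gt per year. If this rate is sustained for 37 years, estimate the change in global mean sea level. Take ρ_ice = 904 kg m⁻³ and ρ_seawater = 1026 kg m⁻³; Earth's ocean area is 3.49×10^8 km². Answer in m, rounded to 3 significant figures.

Total mass lost = 313 Gt/yr × 37 yr = 1.158×10^4 Gt = 1.158×10^16 kg.
ρ_w = 1026 kg m⁻³, so water volume = 1.158×10^16 / 1026 = 1.129×10^13 m³.
Δh = 1.129×10^13 / 3.49×10^14 = 0.0323 m.

≈ 0.0323 m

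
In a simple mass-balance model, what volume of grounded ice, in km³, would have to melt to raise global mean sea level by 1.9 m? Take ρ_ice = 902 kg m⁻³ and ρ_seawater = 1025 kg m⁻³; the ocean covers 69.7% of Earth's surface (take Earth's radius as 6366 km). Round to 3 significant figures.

Required water volume = Δh × A = 1.9 m × 3.55×10^14 m² = 6.744×10^14 m³ = 6.744×10^5 km³.
Ice volume = water volume × ρ_w/ρ_ice = 6.744×10^5 × 1025/902 = 7.66×10^5 km³.

≈ 7.66×10^5 km³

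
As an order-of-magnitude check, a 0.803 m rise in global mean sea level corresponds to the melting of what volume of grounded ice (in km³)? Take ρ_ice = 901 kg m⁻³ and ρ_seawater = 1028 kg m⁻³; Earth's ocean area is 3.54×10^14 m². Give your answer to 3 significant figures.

Required water volume = Δh × A = 0.803 m × 3.54×10^14 m² = 2.843×10^14 m³ = 2.843×10^5 km³.
Ice volume = water volume × ρ_w/ρ_ice = 2.843×10^5 × 1028/901 = 3.24×10^5 km³.

≈ 3.24×10^5 km³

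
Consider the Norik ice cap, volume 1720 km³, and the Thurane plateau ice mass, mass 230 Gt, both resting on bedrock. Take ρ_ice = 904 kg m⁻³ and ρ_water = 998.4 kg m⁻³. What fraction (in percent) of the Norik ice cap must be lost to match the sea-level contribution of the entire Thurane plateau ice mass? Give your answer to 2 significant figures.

Equal sea-level rise means equal mass of meltwater, i.e. equal mass of ice lost.
Ice mass of Thurane: 2.300×10^14 kg; ice mass of Norik: 1.555×10^15 kg.
Fraction required = 2.300×10^14 / 1.555×10^15 = 0.148 → 15 %.

≈ 15 %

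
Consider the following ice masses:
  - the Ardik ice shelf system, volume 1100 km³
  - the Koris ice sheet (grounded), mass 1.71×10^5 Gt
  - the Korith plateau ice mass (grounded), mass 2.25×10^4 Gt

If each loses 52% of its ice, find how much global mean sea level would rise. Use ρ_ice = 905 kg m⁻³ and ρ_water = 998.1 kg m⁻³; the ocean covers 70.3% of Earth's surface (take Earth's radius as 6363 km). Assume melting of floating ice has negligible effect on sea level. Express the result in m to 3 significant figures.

The Ardik ice shelf system is floating and already displaces its own weight of water, so its melt adds essentially nothing to sea level.
Koris: 0.52 × 1.71×10^5 Gt = 8.892×10^16 kg; dividing by ρ_w = 998.1 kg m⁻³ gives 8.909×10^13 m³ of water.
Korith: 0.52 × 2.25×10^4 Gt = 1.170×10^16 kg; dividing by ρ_w = 998.1 kg m⁻³ gives 1.172×10^13 m³ of water.
Total added water ≈ 1.008×10^14 m³ over 3.58×10^14 m² → Δh = 0.282 m.

≈ 0.282 m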